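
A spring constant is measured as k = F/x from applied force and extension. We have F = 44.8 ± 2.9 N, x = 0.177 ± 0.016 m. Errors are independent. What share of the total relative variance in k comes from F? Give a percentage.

(δk/k)² = (1·δF/F)² + (-1·δx/x)²
  F term: (1×0.0647)² = 0.00419
  x term: (-1×0.0904)² = 0.00817
Total = 0.0124. Share from F = 0.00419/0.0124 = 0.339.

33.9%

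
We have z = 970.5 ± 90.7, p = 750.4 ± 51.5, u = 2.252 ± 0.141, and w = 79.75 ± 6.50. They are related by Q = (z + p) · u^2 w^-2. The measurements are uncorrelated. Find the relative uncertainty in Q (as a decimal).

0.214

Let h = z + p = 1721. δh = √(δz² + δp²) = √(8230 + 2650) = 104, so δh/h = 0.0606.
Q is then a monomial in h, u, w:
δQ/Q = √((δh/h)² + (2·δu/u)² + (-2·δw/w)²) = √(0.00367 + 0.0157 + 0.0266) = 0.214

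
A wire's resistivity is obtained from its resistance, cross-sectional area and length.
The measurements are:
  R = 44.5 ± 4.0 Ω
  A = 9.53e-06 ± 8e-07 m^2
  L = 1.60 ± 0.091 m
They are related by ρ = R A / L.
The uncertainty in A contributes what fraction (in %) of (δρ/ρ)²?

38.4%

(δρ/ρ)² = (1·δR/R)² + (1·δA/A)² + (-1·δL/L)²
  R term: (1×0.0899)² = 0.00808
  A term: (1×0.0839)² = 0.00705
  L term: (-1×0.0569)² = 0.00323
Total = 0.0184. Share from A = 0.00705/0.0184 = 0.384.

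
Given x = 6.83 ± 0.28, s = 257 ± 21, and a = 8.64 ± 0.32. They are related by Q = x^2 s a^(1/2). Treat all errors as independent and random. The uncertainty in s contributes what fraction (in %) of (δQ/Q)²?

48.6%

(δQ/Q)² = (2·δx/x)² + (1·δs/s)² + (½·δa/a)²
  x term: (2×0.0410)² = 0.00672
  s term: (1×0.0817)² = 0.00668
  a term: (0.5×0.0370)² = 0.000343
Total = 0.0137. Share from s = 0.00668/0.0137 = 0.486.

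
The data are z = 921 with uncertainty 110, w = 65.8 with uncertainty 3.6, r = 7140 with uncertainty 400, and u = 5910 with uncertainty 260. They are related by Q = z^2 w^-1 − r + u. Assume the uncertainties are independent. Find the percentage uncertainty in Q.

27.4%

Let p = z^2·w^-1 = 12900. δp/p = √((2·δz/z)² + (-1·δw/w)²) = √(0.0571 + 0.00299) = 0.245, so δp = 3160.
Q = p − r + u: δQ = √(δp² + δr² + δu²) = √(9.98e+06 + 1.6e+05 + 67600) = 3190
Q = 11700, so δQ/Q = 3190/11700 = 0.274.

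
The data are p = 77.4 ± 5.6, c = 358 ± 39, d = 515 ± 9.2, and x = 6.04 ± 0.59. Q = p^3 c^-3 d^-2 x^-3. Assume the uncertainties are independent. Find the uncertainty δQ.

8.49e-11

Each factor contributes (exponent × relative error)² to (δQ/Q)²:
  (3·δp/p)² = (3×0.0724)² = 0.0471;  (-3·δc/c)² = (-3×0.109)² = 0.107;  (-2·δd/d)² = (-2×0.0179)² = 0.00128;  (-3·δx/x)² = (-3×0.0977)² = 0.0859
δQ/Q = √(0.241) = 0.491
Q = 1.73e-10, so δQ = 0.491 × 1.73e-10 = 8.49e-11.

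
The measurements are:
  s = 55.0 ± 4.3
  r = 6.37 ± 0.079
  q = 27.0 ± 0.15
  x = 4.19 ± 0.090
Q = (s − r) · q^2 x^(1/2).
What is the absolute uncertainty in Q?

Let u = s − r = 48.6. δu = √(δs² + δr²) = √(18.5 + 0.00624) = 4.30, so δu/u = 0.0884.
Q is then a monomial in u, q, x:
δQ/Q = √((δu/u)² + (2·δq/q)² + (½·δx/x)²) = √(0.00782 + 0.000123 + 0.000115) = 0.0898
Q = 72600, so δQ = 0.0898 × 72600 = 6510.

6510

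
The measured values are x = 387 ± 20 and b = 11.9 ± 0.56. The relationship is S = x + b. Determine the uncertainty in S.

Each term contributes (cᵢ δxᵢ)² to (δS)²:
  (δx)² = 400;  (δb)² = 0.314
δS = √(400) = 20.0

20.0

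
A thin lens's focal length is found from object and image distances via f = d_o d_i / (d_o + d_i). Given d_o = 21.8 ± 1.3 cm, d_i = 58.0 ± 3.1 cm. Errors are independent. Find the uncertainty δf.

0.725 cm

∂f/∂d_o = (d_i/(d_o+d_i))² = 0.528;  ∂f/∂d_i = (d_o/(d_o+d_i))² = 0.0746
δf = √((∂f/∂d_o · δd_o)² + (∂f/∂d_i · δd_i)²) = √(0.472 + 0.0535) = 0.725 cm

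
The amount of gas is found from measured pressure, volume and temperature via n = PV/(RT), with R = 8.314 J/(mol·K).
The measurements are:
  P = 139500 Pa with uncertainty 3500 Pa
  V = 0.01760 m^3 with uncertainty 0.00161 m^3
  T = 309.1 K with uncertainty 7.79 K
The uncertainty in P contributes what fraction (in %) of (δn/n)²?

(δn/n)² = (1·δP/P)² + (1·δV/V)² + (-1·δT/T)²
  P term: (1×0.0251)² = 0.000629
  V term: (1×0.0915)² = 0.00837
  T term: (-1×0.0252)² = 0.000635
Total = 0.00963. Share from P = 0.000629/0.00963 = 0.0653.

6.53%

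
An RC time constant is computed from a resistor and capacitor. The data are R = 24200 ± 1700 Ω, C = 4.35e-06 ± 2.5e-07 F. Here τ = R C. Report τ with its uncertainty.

τ is a product of powers, so relative uncertainties combine in quadrature:
  (1·δR/R)² = (1×0.0702)² = 0.00493;  (1·δC/C)² = (1×0.0575)² = 0.00330
δτ/τ = √(0.00824) = 0.0908
τ = 0.105 s, so δτ = 0.0908 × 0.105 = 0.00955 s.

0.105 ± 0.00955 s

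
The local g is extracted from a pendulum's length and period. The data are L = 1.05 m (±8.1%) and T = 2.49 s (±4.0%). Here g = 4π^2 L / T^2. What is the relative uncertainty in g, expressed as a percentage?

11.4%

For a monomial g ∝ L, T^-2, fractional errors add in quadrature:
  (1·δL/L)² = (1×0.0810)² = 0.00656;  (-2·δT/T)² = (-2×0.0400)² = 0.00640
δg/g = √(0.0130) = 0.114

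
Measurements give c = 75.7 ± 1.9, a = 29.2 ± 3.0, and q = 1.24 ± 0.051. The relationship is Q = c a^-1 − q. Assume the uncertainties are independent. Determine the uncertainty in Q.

0.279

Let p = c·a^-1 = 2.59. δp/p = √((1·δc/c)² + (-1·δa/a)²) = √(0.000630 + 0.0106) = 0.106, so δp = 0.274.
Q = p − q: δQ = √(δp² + δq²) = √(0.0752 + 0.00260) = 0.279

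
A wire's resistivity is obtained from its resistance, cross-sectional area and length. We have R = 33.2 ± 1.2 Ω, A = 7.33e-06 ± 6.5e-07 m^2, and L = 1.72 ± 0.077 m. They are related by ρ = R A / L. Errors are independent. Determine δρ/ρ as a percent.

10.6%

For a monomial ρ ∝ R, A, L^-1, fractional errors add in quadrature:
  (1·δR/R)² = (1×0.0361)² = 0.00131;  (1·δA/A)² = (1×0.0887)² = 0.00786;  (-1·δL/L)² = (-1×0.0448)² = 0.00200
δρ/ρ = √(0.0112) = 0.106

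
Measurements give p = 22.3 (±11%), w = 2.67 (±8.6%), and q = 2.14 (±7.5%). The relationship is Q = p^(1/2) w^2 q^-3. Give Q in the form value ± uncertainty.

3.44 ± 0.991

Q is a product of powers, so relative uncertainties combine in quadrature:
  (½·δp/p)² = (0.5×0.110)² = 0.00303;  (2·δw/w)² = (2×0.0860)² = 0.0296;  (-3·δq/q)² = (-3×0.0750)² = 0.0506
δQ/Q = √(0.0832) = 0.289
Q = 3.44, so δQ = 0.289 × 3.44 = 0.991.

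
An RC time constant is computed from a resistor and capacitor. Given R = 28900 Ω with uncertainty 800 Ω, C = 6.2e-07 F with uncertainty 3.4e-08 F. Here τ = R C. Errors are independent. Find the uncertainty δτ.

For a monomial τ ∝ R, C, fractional errors add in quadrature:
  (1·δR/R)² = (1×0.0277)² = 0.000766;  (1·δC/C)² = (1×0.0548)² = 0.00301
δτ/τ = √(0.00377) = 0.0614
τ = 0.0179 s, so δτ = 0.0614 × 0.0179 = 0.00110 s.

0.00110 s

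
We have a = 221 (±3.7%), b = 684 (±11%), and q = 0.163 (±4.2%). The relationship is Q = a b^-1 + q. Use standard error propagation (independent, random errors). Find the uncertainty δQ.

0.0381

Let p = a·b^-1 = 0.323. δp/p = √((1·δa/a)² + (-1·δb/b)²) = √(0.00137 + 0.0121) = 0.116, so δp = 0.0375.
Q = p + q: δQ = √(δp² + δq²) = √(0.00141 + 4.69e-05) = 0.0381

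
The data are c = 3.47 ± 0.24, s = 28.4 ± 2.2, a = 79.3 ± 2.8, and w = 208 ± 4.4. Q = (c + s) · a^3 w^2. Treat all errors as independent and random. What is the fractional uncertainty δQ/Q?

Let u = c + s = 31.9. δu = √(δc² + δs²) = √(0.0576 + 4.84) = 2.21, so δu/u = 0.0694.
Q is then a monomial in u, a, w:
δQ/Q = √((δu/u)² + (3·δa/a)² + (2·δw/w)²) = √(0.00482 + 0.0112 + 0.00179) = 0.134

0.134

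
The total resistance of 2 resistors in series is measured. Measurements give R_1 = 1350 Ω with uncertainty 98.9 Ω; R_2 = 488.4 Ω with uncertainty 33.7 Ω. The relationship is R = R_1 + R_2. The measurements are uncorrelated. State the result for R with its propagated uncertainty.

1838 ± 104 Ω

R is a linear combination, so absolute uncertainties add in quadrature:
  (δR_1)² = 9780;  (δR_2)² = 1140
δR = √(10900) = 104 Ω
R = 1838 Ω.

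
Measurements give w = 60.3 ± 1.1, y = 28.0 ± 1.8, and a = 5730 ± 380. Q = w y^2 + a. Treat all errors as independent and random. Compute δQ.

6150

Let p = w·y^2 = 47300. δp/p = √((1·δw/w)² + (2·δy/y)²) = √(0.000333 + 0.0165) = 0.130, so δp = 6140.
Q = p + a: δQ = √(δp² + δa²) = √(3.77e+07 + 1.44e+05) = 6150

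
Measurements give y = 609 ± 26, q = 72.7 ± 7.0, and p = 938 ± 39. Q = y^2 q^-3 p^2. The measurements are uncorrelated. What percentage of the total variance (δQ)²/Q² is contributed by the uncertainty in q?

(δQ/Q)² = (2·δy/y)² + (-3·δq/q)² + (2·δp/p)²
  y term: (2×0.0427)² = 0.00729
  q term: (-3×0.0963)² = 0.0834
  p term: (2×0.0416)² = 0.00691
Total = 0.0976. Share from q = 0.0834/0.0976 = 0.855.

85.5%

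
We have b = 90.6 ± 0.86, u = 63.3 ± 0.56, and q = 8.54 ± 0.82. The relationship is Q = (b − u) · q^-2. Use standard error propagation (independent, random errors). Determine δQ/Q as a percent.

19.6%

Let w = b − u = 27.3. δw = √(δb² + δu²) = √(0.740 + 0.314) = 1.03, so δw/w = 0.0376.
Q is then a monomial in w, q:
δQ/Q = √((δw/w)² + (-2·δq/q)²) = √(0.00141 + 0.0369) = 0.196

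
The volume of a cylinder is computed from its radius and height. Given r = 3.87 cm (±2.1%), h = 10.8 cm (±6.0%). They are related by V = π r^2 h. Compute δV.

Each factor contributes (exponent × relative error)² to (δV/V)²:
  (2·δr/r)² = (2×0.0210)² = 0.00176;  (1·δh/h)² = (1×0.0600)² = 0.00360
δV/V = √(0.00536) = 0.0732
V = 508 cm^3, so δV = 0.0732 × 508 = 37.2 cm^3.

37.2 cm^3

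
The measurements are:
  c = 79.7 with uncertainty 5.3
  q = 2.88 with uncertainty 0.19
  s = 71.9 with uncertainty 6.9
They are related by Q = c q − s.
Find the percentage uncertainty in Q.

14.3%

Let p = c·q = 230. δp/p = √((1·δc/c)² + (1·δq/q)²) = √(0.00442 + 0.00435) = 0.0937, so δp = 21.5.
Q = p − s: δQ = √(δp² + δs²) = √(462 + 47.6) = 22.6
Q = 158, so δQ/Q = 22.6/158 = 0.143.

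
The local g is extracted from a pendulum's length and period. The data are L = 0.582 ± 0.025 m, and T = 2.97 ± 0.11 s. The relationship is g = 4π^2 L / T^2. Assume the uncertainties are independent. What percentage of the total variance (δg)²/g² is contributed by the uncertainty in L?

25.2%

(δg/g)² = (1·δL/L)² + (-2·δT/T)²
  L term: (1×0.0430)² = 0.00185
  T term: (-2×0.0370)² = 0.00549
Total = 0.00733. Share from L = 0.00185/0.00733 = 0.252.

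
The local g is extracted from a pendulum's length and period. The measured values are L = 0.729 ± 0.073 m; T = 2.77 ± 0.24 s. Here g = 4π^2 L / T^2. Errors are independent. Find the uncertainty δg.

Each factor contributes (exponent × relative error)² to (δg/g)²:
  (1·δL/L)² = (1×0.100)² = 0.0100;  (-2·δT/T)² = (-2×0.0866)² = 0.0300
δg/g = √(0.0401) = 0.200
g = 3.75 m/s^2, so δg = 0.200 × 3.75 = 0.751 m/s^2.

0.751 m/s^2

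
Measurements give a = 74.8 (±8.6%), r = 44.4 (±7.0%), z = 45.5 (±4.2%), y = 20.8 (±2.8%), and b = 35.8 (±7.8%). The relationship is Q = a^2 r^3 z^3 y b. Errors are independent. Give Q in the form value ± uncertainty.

Since Q is a product/quotient, work with relative uncertainties:
  (2·δa/a)² = (2×0.0860)² = 0.0296;  (3·δr/r)² = (3×0.0700)² = 0.0441;  (3·δz/z)² = (3×0.0420)² = 0.0159;  (1·δy/y)² = (1×0.0280)² = 0.000784;  (1·δb/b)² = (1×0.0780)² = 0.00608
δQ/Q = √(0.0964) = 0.311
Q = 3.44e+16, so δQ = 0.311 × 3.44e+16 = 1.07e+16.

(3.44 ± 1.07) × 10^16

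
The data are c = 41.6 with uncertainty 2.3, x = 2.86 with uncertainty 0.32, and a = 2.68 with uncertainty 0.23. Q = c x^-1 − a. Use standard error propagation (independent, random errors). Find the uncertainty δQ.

1.83

Let p = c·x^-1 = 14.5. δp/p = √((1·δc/c)² + (-1·δx/x)²) = √(0.00306 + 0.0125) = 0.125, so δp = 1.82.
Q = p − a: δQ = √(δp² + δa²) = √(3.30 + 0.0529) = 1.83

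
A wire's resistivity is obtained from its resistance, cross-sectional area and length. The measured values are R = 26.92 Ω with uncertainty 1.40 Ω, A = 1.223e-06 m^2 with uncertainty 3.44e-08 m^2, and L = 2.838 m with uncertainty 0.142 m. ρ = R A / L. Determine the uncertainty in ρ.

Since ρ is a product/quotient, work with relative uncertainties:
  (1·δR/R)² = (1×0.0520)² = 0.00270;  (1·δA/A)² = (1×0.0281)² = 0.000791;  (-1·δL/L)² = (-1×0.0500)² = 0.00250
δρ/ρ = √(0.00600) = 0.0775
ρ = 1.16e-05 Ω·m, so δρ = 0.0775 × 1.16e-05 = 8.99e-07 Ω·m.

8.99e-07 Ω·m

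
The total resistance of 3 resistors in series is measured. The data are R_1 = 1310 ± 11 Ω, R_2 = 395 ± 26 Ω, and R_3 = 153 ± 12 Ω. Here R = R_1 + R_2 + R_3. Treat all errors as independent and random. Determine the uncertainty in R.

30.7 Ω

For a sum/difference, combine absolute errors in quadrature:
  (δR_1)² = 121;  (δR_2)² = 676;  (δR_3)² = 144
δR = √(941) = 30.7 Ω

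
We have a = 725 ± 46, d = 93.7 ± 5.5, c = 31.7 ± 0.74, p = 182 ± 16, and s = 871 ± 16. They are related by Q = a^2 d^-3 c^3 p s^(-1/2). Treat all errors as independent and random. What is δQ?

30700

Products/powers → add relative errors in quadrature, weighted by exponent:
  (2·δa/a)² = (2×0.0634)² = 0.0161;  (-3·δd/d)² = (-3×0.0587)² = 0.0310;  (3·δc/c)² = (3×0.0233)² = 0.00490;  (1·δp/p)² = (1×0.0879)² = 0.00773;  (−½·δs/s)² = (-0.5×0.0184)² = 8.44e-05
δQ/Q = √(0.0598) = 0.245
Q = 1.26e+05, so δQ = 0.245 × 1.26e+05 = 30700.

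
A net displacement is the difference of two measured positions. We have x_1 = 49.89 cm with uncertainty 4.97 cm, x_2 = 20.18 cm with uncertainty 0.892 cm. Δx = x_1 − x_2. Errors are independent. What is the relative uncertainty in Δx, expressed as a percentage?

For a sum/difference, combine absolute errors in quadrature:
  (δx_1)² = 24.7;  (δx_2)² = 0.796
δΔx = √(25.5) = 5.05 cm
Δx = 29.71 cm, so δΔx/Δx = 5.05/29.71 = 0.170.

17.0%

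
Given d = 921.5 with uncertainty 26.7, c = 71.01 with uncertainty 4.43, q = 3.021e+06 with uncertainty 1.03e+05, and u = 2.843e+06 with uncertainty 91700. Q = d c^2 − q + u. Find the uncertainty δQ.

6.11e+05

Let p = d·c^2 = 4.647e+06. δp/p = √((1·δd/d)² + (2·δc/c)²) = √(0.000840 + 0.0156) = 0.128, so δp = 5.95e+05.
Q = p − q + u: δQ = √(δp² + δq² + δu²) = √(3.54e+11 + 1.06e+10 + 8.41e+09) = 6.11e+05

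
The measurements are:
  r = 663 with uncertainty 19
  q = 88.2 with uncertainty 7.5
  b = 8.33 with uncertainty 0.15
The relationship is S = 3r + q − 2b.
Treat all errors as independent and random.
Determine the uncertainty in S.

57.5

Each term contributes (cᵢ δxᵢ)² to (δS)²:
  (3·δr)² = 3250;  (δq)² = 56.2;  (2·δb)² = 0.0900
δS = √(3310) = 57.5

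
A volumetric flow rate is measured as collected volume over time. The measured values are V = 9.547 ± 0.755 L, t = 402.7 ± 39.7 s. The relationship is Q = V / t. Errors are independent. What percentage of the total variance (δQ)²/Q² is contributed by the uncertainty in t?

60.8%

(δQ/Q)² = (1·δV/V)² + (-1·δt/t)²
  V term: (1×0.0791)² = 0.00625
  t term: (-1×0.0986)² = 0.00972
Total = 0.0160. Share from t = 0.00972/0.0160 = 0.608.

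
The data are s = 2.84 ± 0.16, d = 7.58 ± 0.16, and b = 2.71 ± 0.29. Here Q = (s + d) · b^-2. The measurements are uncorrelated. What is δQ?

0.305

Let u = s + d = 10.4. δu = √(δs² + δd²) = √(0.0256 + 0.0256) = 0.226, so δu/u = 0.0217.
Q is then a monomial in u, b:
δQ/Q = √((δu/u)² + (-2·δb/b)²) = √(0.000472 + 0.0458) = 0.215
Q = 1.42, so δQ = 0.215 × 1.42 = 0.305.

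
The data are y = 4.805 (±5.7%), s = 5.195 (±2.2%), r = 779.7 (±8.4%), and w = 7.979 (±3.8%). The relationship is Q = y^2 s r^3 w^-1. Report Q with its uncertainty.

Relative error in a monomial: (δQ/Q)² = Σ (nᵢ · δxᵢ/xᵢ)².
  (2·δy/y)² = (2×0.0570)² = 0.0130;  (1·δs/s)² = (1×0.0220)² = 0.000484;  (3·δr/r)² = (3×0.0840)² = 0.0635;  (-1·δw/w)² = (-1×0.0380)² = 0.00144
δQ/Q = √(0.0784) = 0.280
Q = 7.125e+09, so δQ = 0.280 × 7.125e+09 = 2e+09.

(7.125 ± 2.00) × 10^9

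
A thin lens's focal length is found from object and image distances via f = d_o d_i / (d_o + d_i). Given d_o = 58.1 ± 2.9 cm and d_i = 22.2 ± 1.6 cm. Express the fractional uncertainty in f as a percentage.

5.39%

∂f/∂d_o = (d_i/(d_o+d_i))² = 0.0764;  ∂f/∂d_i = (d_o/(d_o+d_i))² = 0.524
δf = √((∂f/∂d_o · δd_o)² + (∂f/∂d_i · δd_i)²) = √(0.0491 + 0.702) = 0.866 cm
f = 16.1 cm, so δf/f = 0.866/16.1 = 0.0539.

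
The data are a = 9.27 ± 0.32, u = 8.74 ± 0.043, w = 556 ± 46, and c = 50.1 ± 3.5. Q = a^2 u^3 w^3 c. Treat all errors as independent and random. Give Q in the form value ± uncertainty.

Since Q is a product/quotient, work with relative uncertainties:
  (2·δa/a)² = (2×0.0345)² = 0.00477;  (3·δu/u)² = (3×0.00492)² = 0.000218;  (3·δw/w)² = (3×0.0827)² = 0.0616;  (1·δc/c)² = (1×0.0699)² = 0.00488
δQ/Q = √(0.0715) = 0.267
Q = 4.94e+14, so δQ = 0.267 × 4.94e+14 = 1.32e+14.

(4.94 ± 1.32) × 10^14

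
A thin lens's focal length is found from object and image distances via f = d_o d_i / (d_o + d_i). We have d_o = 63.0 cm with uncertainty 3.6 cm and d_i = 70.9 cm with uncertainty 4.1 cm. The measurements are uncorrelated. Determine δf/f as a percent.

∂f/∂d_o = (d_i/(d_o+d_i))² = 0.280;  ∂f/∂d_i = (d_o/(d_o+d_i))² = 0.221
δf = √((∂f/∂d_o · δd_o)² + (∂f/∂d_i · δd_i)²) = √(1.02 + 0.824) = 1.36 cm
f = 33.4 cm, so δf/f = 1.36/33.4 = 0.0407.

4.07%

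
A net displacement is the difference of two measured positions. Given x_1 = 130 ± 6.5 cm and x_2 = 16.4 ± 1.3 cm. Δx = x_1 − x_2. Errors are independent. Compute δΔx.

6.63 cm

Each term contributes (cᵢ δxᵢ)² to (δΔx)²:
  (δx_1)² = 42.2;  (δx_2)² = 1.69
δΔx = √(43.9) = 6.63 cm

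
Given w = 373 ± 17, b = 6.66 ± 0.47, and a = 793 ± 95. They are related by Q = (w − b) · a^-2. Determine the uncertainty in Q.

Let u = w − b = 366. δu = √(δw² + δb²) = √(289 + 0.221) = 17.0, so δu/u = 0.0464.
Q is then a monomial in u, a:
δQ/Q = √((δu/u)² + (-2·δa/a)²) = √(0.00216 + 0.0574) = 0.244
Q = 0.000583, so δQ = 0.244 × 0.000583 = 0.000142.

0.000142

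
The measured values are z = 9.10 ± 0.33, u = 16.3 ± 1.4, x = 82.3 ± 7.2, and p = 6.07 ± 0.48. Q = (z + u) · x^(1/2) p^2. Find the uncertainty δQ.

1470

Let w = z + u = 25.4. δw = √(δz² + δu²) = √(0.109 + 1.96) = 1.44, so δw/w = 0.0566.
Q is then a monomial in w, x, p:
δQ/Q = √((δw/w)² + (½·δx/x)² + (2·δp/p)²) = √(0.00321 + 0.00191 + 0.0250) = 0.174
Q = 8490, so δQ = 0.174 × 8490 = 1470.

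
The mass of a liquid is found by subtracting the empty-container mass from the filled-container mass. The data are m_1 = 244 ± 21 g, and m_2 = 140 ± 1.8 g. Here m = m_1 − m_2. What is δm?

Absolute uncertainties add in quadrature for a linear combination:
  (δm_1)² = 441;  (δm_2)² = 3.24
δm = √(444) = 21.1 g

21.1 g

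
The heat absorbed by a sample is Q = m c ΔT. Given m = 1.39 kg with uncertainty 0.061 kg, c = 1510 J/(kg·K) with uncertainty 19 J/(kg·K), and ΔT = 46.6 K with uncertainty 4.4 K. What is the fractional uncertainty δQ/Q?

0.105

Products/powers → add relative errors in quadrature, weighted by exponent:
  (1·δm/m)² = (1×0.0439)² = 0.00193;  (1·δc/c)² = (1×0.0126)² = 0.000158;  (1·δΔT/ΔT)² = (1×0.0944)² = 0.00892
δQ/Q = √(0.0110) = 0.105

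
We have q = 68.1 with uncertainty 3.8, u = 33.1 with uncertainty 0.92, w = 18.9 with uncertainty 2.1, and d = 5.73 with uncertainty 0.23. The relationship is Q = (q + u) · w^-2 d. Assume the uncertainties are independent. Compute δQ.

0.372

Let h = q + u = 101. δh = √(δq² + δu²) = √(14.4 + 0.846) = 3.91, so δh/h = 0.0386.
Q is then a monomial in h, w, d:
δQ/Q = √((δh/h)² + (-2·δw/w)² + (1·δd/d)²) = √(0.00149 + 0.0494 + 0.00161) = 0.229
Q = 1.62, so δQ = 0.229 × 1.62 = 0.372.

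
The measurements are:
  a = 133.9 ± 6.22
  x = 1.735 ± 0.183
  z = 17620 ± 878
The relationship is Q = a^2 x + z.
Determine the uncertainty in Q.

Let p = a^2·x = 31110. δp/p = √((2·δa/a)² + (1·δx/x)²) = √(0.00863 + 0.0111) = 0.141, so δp = 4370.
Q = p + z: δQ = √(δp² + δz²) = √(1.91e+07 + 7.71e+05) = 4460

4460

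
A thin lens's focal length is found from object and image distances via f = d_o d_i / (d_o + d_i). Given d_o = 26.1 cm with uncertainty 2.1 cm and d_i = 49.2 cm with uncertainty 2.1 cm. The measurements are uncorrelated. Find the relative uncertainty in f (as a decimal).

∂f/∂d_o = (d_i/(d_o+d_i))² = 0.427;  ∂f/∂d_i = (d_o/(d_o+d_i))² = 0.120
δf = √((∂f/∂d_o · δd_o)² + (∂f/∂d_i · δd_i)²) = √(0.804 + 0.0637) = 0.931 cm
f = 17.1 cm, so δf/f = 0.931/17.1 = 0.0546.

0.0546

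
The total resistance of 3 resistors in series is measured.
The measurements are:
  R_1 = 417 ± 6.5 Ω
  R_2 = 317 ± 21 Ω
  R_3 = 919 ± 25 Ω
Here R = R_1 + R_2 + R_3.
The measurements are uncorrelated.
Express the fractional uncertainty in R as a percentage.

For a sum/difference, combine absolute errors in quadrature:
  (δR_1)² = 42.2;  (δR_2)² = 441;  (δR_3)² = 625
δR = √(1110) = 33.3 Ω
R = 1650 Ω, so δR/R = 33.3/1650 = 0.0201.

2.01%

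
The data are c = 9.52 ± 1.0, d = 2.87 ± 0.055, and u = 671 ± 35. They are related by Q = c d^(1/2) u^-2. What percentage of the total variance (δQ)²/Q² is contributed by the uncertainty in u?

49.4%

(δQ/Q)² = (1·δc/c)² + (½·δd/d)² + (-2·δu/u)²
  c term: (1×0.105)² = 0.0110
  d term: (0.5×0.0192)² = 9.18e-05
  u term: (-2×0.0522)² = 0.0109
Total = 0.0220. Share from u = 0.0109/0.0220 = 0.494.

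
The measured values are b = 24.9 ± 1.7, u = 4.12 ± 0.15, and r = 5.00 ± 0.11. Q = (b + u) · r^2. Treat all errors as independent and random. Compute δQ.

Let w = b + u = 29.0. δw = √(δb² + δu²) = √(2.89 + 0.0225) = 1.71, so δw/w = 0.0588.
Q is then a monomial in w, r:
δQ/Q = √((δw/w)² + (2·δr/r)²) = √(0.00346 + 0.00194) = 0.0734
Q = 726, so δQ = 0.0734 × 726 = 53.3.

53.3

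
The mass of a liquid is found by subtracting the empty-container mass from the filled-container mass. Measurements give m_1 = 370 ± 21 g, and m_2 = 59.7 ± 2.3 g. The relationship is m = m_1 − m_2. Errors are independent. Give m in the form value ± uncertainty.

310 ± 21.1 g

For a sum/difference, combine absolute errors in quadrature:
  (δm_1)² = 441;  (δm_2)² = 5.29
δm = √(446) = 21.1 g
m = 310 g.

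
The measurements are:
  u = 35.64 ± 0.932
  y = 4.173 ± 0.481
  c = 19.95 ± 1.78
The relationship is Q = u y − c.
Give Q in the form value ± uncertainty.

Let p = u·y = 148.7. δp/p = √((1·δu/u)² + (1·δy/y)²) = √(0.000684 + 0.0133) = 0.118, so δp = 17.6.
Q = p − c: δQ = √(δp² + δc²) = √(309 + 3.17) = 17.7
Q = 128.8.

128.8 ± 17.7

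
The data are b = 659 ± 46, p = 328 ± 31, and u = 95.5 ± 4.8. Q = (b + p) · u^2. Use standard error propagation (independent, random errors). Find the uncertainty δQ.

1.04e+06

Let w = b + p = 987. δw = √(δb² + δp²) = √(2120 + 961) = 55.5, so δw/w = 0.0562.
Q is then a monomial in w, u:
δQ/Q = √((δw/w)² + (2·δu/u)²) = √(0.00316 + 0.0101) = 0.115
Q = 9e+06, so δQ = 0.115 × 9e+06 = 1.04e+06.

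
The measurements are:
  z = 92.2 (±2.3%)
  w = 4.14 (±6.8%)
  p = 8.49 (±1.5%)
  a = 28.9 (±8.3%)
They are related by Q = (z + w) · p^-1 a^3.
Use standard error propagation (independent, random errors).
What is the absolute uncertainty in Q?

Let u = z + w = 96.3. δu = √(δz² + δw²) = √(4.50 + 0.0793) = 2.14, so δu/u = 0.0222.
Q is then a monomial in u, p, a:
δQ/Q = √((δu/u)² + (-1·δp/p)² + (3·δa/a)²) = √(0.000493 + 0.000225 + 0.0620) = 0.250
Q = 2.74e+05, so δQ = 0.250 × 2.74e+05 = 68600.

68600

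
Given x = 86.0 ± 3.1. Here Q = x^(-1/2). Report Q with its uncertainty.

Q ∝ x^(-1/2), so δQ/Q = |−½| · δx/x = 0.5 × 0.0360 = 0.0180.
Q = 0.108, so δQ = 0.0180 × 0.108 = 0.00194.

0.108 ± 0.00194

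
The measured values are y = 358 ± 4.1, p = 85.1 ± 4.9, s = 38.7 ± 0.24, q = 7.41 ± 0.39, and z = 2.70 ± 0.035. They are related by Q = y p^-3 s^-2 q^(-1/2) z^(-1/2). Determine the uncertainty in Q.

Q is a product of powers, so relative uncertainties combine in quadrature:
  (1·δy/y)² = (1×0.0115)² = 0.000131;  (-3·δp/p)² = (-3×0.0576)² = 0.0298;  (-2·δs/s)² = (-2×0.00620)² = 0.000154;  (−½·δq/q)² = (-0.5×0.0526)² = 0.000693;  (−½·δz/z)² = (-0.5×0.0130)² = 4.2e-05
δQ/Q = √(0.0309) = 0.176
Q = 8.67e-08, so δQ = 0.176 × 8.67e-08 = 1.52e-08.

1.52e-08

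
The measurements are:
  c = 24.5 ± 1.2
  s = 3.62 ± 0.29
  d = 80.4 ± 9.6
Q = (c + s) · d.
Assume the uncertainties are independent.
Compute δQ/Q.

0.127

Let u = c + s = 28.1. δu = √(δc² + δs²) = √(1.44 + 0.0841) = 1.23, so δu/u = 0.0439.
Q is then a monomial in u, d:
δQ/Q = √((δu/u)² + (1·δd/d)²) = √(0.00193 + 0.0143) = 0.127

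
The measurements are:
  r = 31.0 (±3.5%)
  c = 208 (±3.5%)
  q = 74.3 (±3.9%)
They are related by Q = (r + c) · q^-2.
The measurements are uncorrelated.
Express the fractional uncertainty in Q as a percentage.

Let u = r + c = 239. δu = √(δr² + δc²) = √(1.18 + 53.0) = 7.36, so δu/u = 0.0308.
Q is then a monomial in u, q:
δQ/Q = √((δu/u)² + (-2·δq/q)²) = √(0.000948 + 0.00608) = 0.0839

8.39%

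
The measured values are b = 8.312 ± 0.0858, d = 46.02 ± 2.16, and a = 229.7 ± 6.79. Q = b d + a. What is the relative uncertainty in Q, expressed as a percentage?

Let p = b·d = 382.5. δp/p = √((1·δb/b)² + (1·δd/d)²) = √(0.000107 + 0.00220) = 0.0481, so δp = 18.4.
Q = p + a: δQ = √(δp² + δa²) = √(338 + 46.1) = 19.6
Q = 612.2, so δQ/Q = 19.6/612.2 = 0.0320.

3.20%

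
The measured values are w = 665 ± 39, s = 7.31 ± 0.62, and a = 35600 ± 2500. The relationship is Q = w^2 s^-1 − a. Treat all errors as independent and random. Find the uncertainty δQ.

Let p = w^2·s^-1 = 60500. δp/p = √((2·δw/w)² + (-1·δs/s)²) = √(0.0138 + 0.00719) = 0.145, so δp = 8760.
Q = p − a: δQ = √(δp² + δa²) = √(7.67e+07 + 6.25e+06) = 9110

9110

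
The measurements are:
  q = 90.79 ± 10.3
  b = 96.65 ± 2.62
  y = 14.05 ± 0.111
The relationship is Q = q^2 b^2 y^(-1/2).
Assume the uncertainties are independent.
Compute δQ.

Each factor contributes (exponent × relative error)² to (δQ/Q)²:
  (2·δq/q)² = (2×0.113)² = 0.0515;  (2·δb/b)² = (2×0.0271)² = 0.00294;  (−½·δy/y)² = (-0.5×0.00790)² = 1.56e-05
δQ/Q = √(0.0544) = 0.233
Q = 2.054e+07, so δQ = 0.233 × 2.054e+07 = 4.79e+06.

4.79e+06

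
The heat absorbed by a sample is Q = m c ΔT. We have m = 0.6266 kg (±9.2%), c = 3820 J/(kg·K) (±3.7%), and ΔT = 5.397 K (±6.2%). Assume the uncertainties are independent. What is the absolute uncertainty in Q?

1510 J

Products/powers → add relative errors in quadrature, weighted by exponent:
  (1·δm/m)² = (1×0.0920)² = 0.00846;  (1·δc/c)² = (1×0.0370)² = 0.00137;  (1·δΔT/ΔT)² = (1×0.0620)² = 0.00384
δQ/Q = √(0.0137) = 0.117
Q = 12920 J, so δQ = 0.117 × 12920 = 1510 J.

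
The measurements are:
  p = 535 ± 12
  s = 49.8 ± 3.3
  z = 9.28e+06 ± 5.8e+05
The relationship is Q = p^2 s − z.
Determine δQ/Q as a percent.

25.7%

Let w = p^2·s = 1.43e+07. δw/w = √((2·δp/p)² + (1·δs/s)²) = √(0.00201 + 0.00439) = 0.0800, so δw = 1.14e+06.
Q = w − z: δQ = √(δw² + δz²) = √(1.3e+12 + 3.36e+11) = 1.28e+06
Q = 4.97e+06, so δQ/Q = 1.28e+06/4.97e+06 = 0.257.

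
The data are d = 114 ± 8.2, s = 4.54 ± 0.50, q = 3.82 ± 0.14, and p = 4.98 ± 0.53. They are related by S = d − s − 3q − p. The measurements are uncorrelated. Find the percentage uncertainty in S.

8.86%

Each term contributes (cᵢ δxᵢ)² to (δS)²:
  (δd)² = 67.2;  (δs)² = 0.250;  (3·δq)² = 0.176;  (δp)² = 0.281
δS = √(67.9) = 8.24
S = 93.0, so δS/S = 8.24/93.0 = 0.0886.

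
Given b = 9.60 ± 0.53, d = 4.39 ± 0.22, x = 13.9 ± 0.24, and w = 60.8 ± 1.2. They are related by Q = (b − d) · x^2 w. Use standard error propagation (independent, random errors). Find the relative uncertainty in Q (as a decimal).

0.117

Let u = b − d = 5.21. δu = √(δb² + δd²) = √(0.281 + 0.0484) = 0.574, so δu/u = 0.110.
Q is then a monomial in u, x, w:
δQ/Q = √((δu/u)² + (2·δx/x)² + (1·δw/w)²) = √(0.0121 + 0.00119 + 0.000390) = 0.117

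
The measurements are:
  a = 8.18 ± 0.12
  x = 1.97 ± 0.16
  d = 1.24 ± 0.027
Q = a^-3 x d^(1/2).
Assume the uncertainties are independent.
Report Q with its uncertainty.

0.00401 ± 0.000373

For a monomial Q ∝ a^-3, x, d^(1/2), fractional errors add in quadrature:
  (-3·δa/a)² = (-3×0.0147)² = 0.00194;  (1·δx/x)² = (1×0.0812)² = 0.00660;  (½·δd/d)² = (0.5×0.0218)² = 0.000119
δQ/Q = √(0.00865) = 0.0930
Q = 0.00401, so δQ = 0.0930 × 0.00401 = 0.000373.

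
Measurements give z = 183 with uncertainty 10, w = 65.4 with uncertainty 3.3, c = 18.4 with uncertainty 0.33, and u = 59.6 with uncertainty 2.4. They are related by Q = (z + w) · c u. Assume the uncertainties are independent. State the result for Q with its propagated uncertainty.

Let h = z + w = 248. δh = √(δz² + δw²) = √(100 + 10.9) = 10.5, so δh/h = 0.0424.
Q is then a monomial in h, c, u:
δQ/Q = √((δh/h)² + (1·δc/c)² + (1·δu/u)²) = √(0.00180 + 0.000322 + 0.00162) = 0.0612
Q = 2.72e+05, so δQ = 0.0612 × 2.72e+05 = 16700.

(2.72 ± 0.167) × 10^5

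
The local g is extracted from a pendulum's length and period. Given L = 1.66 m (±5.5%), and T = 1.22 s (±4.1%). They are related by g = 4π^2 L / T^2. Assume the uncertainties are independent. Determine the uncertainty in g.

Products/powers → add relative errors in quadrature, weighted by exponent:
  (1·δL/L)² = (1×0.0550)² = 0.00302;  (-2·δT/T)² = (-2×0.0410)² = 0.00672
δg/g = √(0.00975) = 0.0987
g = 44.0 m/s^2, so δg = 0.0987 × 44.0 = 4.35 m/s^2.

4.35 m/s^2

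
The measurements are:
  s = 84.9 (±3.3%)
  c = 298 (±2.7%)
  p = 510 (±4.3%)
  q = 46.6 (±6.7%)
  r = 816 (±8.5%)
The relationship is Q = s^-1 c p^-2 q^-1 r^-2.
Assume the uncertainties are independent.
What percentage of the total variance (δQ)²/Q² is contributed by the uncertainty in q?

10.5%

(δQ/Q)² = (-1·δs/s)² + (1·δc/c)² + (-2·δp/p)² + (-1·δq/q)² + (-2·δr/r)²
  s term: (-1×0.0330)² = 0.00109
  c term: (1×0.0270)² = 0.000729
  p term: (-2×0.0430)² = 0.00740
  q term: (-1×0.0670)² = 0.00449
  r term: (-2×0.0850)² = 0.0289
Total = 0.0426. Share from q = 0.00449/0.0426 = 0.105.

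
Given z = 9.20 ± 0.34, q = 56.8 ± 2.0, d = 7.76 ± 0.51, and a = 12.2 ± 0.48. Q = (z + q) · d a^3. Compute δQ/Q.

Let u = z + q = 66.0. δu = √(δz² + δq²) = √(0.116 + 4.00) = 2.03, so δu/u = 0.0307.
Q is then a monomial in u, d, a:
δQ/Q = √((δu/u)² + (1·δd/d)² + (3·δa/a)²) = √(0.000945 + 0.00432 + 0.0139) = 0.139

0.139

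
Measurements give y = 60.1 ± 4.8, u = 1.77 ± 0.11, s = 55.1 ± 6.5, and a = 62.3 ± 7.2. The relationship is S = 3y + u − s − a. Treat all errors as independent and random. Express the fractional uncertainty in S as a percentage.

26.8%

Each term contributes (cᵢ δxᵢ)² to (δS)²:
  (3·δy)² = 207;  (δu)² = 0.0121;  (δs)² = 42.2;  (δa)² = 51.8
δS = √(301) = 17.4
S = 64.7, so δS/S = 17.4/64.7 = 0.268.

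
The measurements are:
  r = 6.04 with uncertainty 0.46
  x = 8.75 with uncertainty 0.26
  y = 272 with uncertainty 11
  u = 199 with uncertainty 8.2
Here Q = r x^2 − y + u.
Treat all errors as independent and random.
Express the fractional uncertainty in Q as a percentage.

Let p = r·x^2 = 462. δp/p = √((1·δr/r)² + (2·δx/x)²) = √(0.00580 + 0.00353) = 0.0966, so δp = 44.7.
Q = p − y + u: δQ = √(δp² + δy² + δu²) = √(2000 + 121 + 67.2) = 46.7
Q = 389, so δQ/Q = 46.7/389 = 0.120.

12.0%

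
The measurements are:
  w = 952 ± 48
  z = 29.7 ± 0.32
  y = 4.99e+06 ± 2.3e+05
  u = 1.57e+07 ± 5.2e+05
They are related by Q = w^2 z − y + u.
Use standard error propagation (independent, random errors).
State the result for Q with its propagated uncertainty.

(3.76 ± 0.279) × 10^7

Let p = w^2·z = 2.69e+07. δp/p = √((2·δw/w)² + (1·δz/z)²) = √(0.0102 + 0.000116) = 0.101, so δp = 2.73e+06.
Q = p − y + u: δQ = √(δp² + δy² + δu²) = √(7.45e+12 + 5.29e+10 + 2.7e+11) = 2.79e+06
Q = 3.76e+07.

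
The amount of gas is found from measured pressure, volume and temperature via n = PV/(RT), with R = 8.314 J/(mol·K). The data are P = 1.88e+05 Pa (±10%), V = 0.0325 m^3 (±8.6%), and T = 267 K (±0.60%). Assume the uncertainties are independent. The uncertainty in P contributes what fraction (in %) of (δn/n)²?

57.4%

(δn/n)² = (1·δP/P)² + (1·δV/V)² + (-1·δT/T)²
  P term: (1×0.100)² = 0.0100
  V term: (1×0.0860)² = 0.00740
  T term: (-1×0.00600)² = 3.6e-05
Total = 0.0174. Share from P = 0.0100/0.0174 = 0.574.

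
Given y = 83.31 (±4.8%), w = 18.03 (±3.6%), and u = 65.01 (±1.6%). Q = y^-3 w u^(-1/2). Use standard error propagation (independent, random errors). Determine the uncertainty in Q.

Since Q is a product/quotient, work with relative uncertainties:
  (-3·δy/y)² = (-3×0.0480)² = 0.0207;  (1·δw/w)² = (1×0.0360)² = 0.00130;  (−½·δu/u)² = (-0.5×0.0160)² = 6.4e-05
δQ/Q = √(0.0221) = 0.149
Q = 3.867e-06, so δQ = 0.149 × 3.867e-06 = 5.75e-07.

5.75e-07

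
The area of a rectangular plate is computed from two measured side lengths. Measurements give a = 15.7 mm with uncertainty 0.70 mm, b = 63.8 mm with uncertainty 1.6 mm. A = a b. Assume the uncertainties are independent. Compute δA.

Since A is a product/quotient, work with relative uncertainties:
  (1·δa/a)² = (1×0.0446)² = 0.00199;  (1·δb/b)² = (1×0.0251)² = 0.000629
δA/A = √(0.00262) = 0.0512
A = 1000 mm^2, so δA = 0.0512 × 1000 = 51.2 mm^2.

51.2 mm^2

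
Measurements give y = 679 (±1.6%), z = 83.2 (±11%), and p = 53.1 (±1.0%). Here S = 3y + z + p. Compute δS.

Each term contributes (cᵢ δxᵢ)² to (δS)²:
  (3·δy)² = 1060;  (δz)² = 83.8;  (δp)² = 0.282
δS = √(1150) = 33.9

33.9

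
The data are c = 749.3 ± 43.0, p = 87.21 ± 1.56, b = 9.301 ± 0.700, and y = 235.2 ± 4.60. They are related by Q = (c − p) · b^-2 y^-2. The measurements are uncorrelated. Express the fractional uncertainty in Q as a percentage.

Let u = c − p = 662.1. δu = √(δc² + δp²) = √(1850 + 2.43) = 43.0, so δu/u = 0.0650.
Q is then a monomial in u, b, y:
δQ/Q = √((δu/u)² + (-2·δb/b)² + (-2·δy/y)²) = √(0.00422 + 0.0227 + 0.00153) = 0.169

16.9%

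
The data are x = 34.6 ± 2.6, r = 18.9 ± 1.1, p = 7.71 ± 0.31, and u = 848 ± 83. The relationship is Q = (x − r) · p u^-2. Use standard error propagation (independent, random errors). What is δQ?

Let w = x − r = 15.7. δw = √(δx² + δr²) = √(6.76 + 1.21) = 2.82, so δw/w = 0.180.
Q is then a monomial in w, p, u:
δQ/Q = √((δw/w)² + (1·δp/p)² + (-2·δu/u)²) = √(0.0323 + 0.00162 + 0.0383) = 0.269
Q = 0.000168, so δQ = 0.269 × 0.000168 = 4.53e-05.

4.53e-05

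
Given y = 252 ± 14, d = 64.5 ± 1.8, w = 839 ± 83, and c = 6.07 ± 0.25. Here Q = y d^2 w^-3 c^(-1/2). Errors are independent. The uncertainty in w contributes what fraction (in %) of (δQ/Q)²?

93.0%

(δQ/Q)² = (1·δy/y)² + (2·δd/d)² + (-3·δw/w)² + (−½·δc/c)²
  y term: (1×0.0556)² = 0.00309
  d term: (2×0.0279)² = 0.00312
  w term: (-3×0.0989)² = 0.0881
  c term: (-0.5×0.0412)² = 0.000424
Total = 0.0947. Share from w = 0.0881/0.0947 = 0.930.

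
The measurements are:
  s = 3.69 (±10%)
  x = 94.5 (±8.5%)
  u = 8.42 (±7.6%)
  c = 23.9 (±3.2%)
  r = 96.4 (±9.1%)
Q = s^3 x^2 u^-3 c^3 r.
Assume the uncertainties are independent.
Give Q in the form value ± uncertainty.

Products/powers → add relative errors in quadrature, weighted by exponent:
  (3·δs/s)² = (3×0.100)² = 0.0900;  (2·δx/x)² = (2×0.0850)² = 0.0289;  (-3·δu/u)² = (-3×0.0760)² = 0.0520;  (3·δc/c)² = (3×0.0320)² = 0.00922;  (1·δr/r)² = (1×0.0910)² = 0.00828
δQ/Q = √(0.188) = 0.434
Q = 9.89e+08, so δQ = 0.434 × 9.89e+08 = 4.29e+08.

(9.89 ± 4.29) × 10^8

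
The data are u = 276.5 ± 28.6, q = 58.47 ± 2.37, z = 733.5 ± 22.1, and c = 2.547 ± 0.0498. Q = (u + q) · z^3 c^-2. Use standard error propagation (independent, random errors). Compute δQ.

Let w = u + q = 335.0. δw = √(δu² + δq²) = √(818 + 5.62) = 28.7, so δw/w = 0.0857.
Q is then a monomial in w, z, c:
δQ/Q = √((δw/w)² + (3·δz/z)² + (-2·δc/c)²) = √(0.00734 + 0.00817 + 0.00153) = 0.131
Q = 2.038e+10, so δQ = 0.131 × 2.038e+10 = 2.66e+09.

2.66e+09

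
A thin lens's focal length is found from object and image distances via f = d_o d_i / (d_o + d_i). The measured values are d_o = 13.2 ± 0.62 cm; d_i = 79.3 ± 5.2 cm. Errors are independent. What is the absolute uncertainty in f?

0.468 cm

∂f/∂d_o = (d_i/(d_o+d_i))² = 0.735;  ∂f/∂d_i = (d_o/(d_o+d_i))² = 0.0204
δf = √((∂f/∂d_o · δd_o)² + (∂f/∂d_i · δd_i)²) = √(0.208 + 0.0112) = 0.468 cm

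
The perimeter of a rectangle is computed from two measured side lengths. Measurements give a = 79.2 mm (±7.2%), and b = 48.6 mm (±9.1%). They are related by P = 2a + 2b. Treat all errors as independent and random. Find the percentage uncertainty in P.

For a sum/difference, combine absolute errors in quadrature:
  (2·δa)² = 130;  (2·δb)² = 78.2
δP = √(208) = 14.4 mm
P = 256 mm, so δP/P = 14.4/256 = 0.0565.

5.65%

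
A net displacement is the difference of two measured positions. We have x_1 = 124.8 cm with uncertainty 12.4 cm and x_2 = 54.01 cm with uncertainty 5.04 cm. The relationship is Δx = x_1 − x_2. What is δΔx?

Δx is a linear combination, so absolute uncertainties add in quadrature:
  (δx_1)² = 154;  (δx_2)² = 25.4
δΔx = √(179) = 13.4 cm

13.4 cm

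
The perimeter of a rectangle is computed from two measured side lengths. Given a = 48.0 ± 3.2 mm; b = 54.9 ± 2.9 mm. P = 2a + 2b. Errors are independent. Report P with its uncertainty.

Sums and differences: (δP)² = Σ (cᵢ δxᵢ)².
  (2·δa)² = 41.0;  (2·δb)² = 33.6
δP = √(74.6) = 8.64 mm
P = 206 mm.

206 ± 8.64 mm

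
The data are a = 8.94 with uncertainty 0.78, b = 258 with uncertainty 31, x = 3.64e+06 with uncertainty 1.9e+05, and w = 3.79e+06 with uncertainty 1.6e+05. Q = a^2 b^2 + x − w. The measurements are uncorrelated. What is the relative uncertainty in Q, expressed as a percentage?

Let p = a^2·b^2 = 5.32e+06. δp/p = √((2·δa/a)² + (2·δb/b)²) = √(0.0304 + 0.0577) = 0.297, so δp = 1.58e+06.
Q = p + x − w: δQ = √(δp² + δx² + δw²) = √(2.5e+12 + 3.61e+10 + 2.56e+10) = 1.6e+06
Q = 5.17e+06, so δQ/Q = 1.6e+06/5.17e+06 = 0.309.

30.9%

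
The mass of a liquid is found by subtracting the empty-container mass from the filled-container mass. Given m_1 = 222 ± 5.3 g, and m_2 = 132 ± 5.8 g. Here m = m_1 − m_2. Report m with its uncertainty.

90.0 ± 7.86 g

Absolute uncertainties add in quadrature for a linear combination:
  (δm_1)² = 28.1;  (δm_2)² = 33.6
δm = √(61.7) = 7.86 g
m = 90.0 g.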